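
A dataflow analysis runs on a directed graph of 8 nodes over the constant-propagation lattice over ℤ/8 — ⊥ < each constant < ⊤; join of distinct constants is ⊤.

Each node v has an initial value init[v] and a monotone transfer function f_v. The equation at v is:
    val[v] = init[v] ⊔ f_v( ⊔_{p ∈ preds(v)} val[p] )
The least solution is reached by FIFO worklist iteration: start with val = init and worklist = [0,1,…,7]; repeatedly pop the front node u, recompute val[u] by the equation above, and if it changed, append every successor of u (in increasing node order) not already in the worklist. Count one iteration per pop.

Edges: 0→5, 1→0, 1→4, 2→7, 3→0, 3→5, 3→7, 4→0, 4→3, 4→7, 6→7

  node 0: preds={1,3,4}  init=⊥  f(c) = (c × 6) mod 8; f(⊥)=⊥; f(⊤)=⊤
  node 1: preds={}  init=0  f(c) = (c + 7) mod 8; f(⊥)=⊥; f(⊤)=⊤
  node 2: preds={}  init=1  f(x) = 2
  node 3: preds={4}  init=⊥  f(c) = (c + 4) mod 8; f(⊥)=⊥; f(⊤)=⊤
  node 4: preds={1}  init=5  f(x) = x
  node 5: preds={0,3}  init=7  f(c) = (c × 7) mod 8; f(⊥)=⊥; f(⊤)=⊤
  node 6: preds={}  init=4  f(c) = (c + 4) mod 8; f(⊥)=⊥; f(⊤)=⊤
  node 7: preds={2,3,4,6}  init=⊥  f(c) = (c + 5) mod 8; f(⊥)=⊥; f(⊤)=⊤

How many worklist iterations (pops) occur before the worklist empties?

Iteration log — 13 steps:
  step 1. node 0  ⊔preds=⊤  new=⊤  old=⊥  +wl: 
  step 2. node 1  ⊔preds=⊥  new=0  stable
  step 3. node 2  ⊔preds=⊥  new=⊤  old=1  +wl: 
  step 4. node 3  ⊔preds=5  new=1  old=⊥  +wl: 0
  step 5. node 4  ⊔preds=0  new=⊤  old=5  +wl: 3
  step 6. node 5  ⊔preds=⊤  new=⊤  old=7  +wl: 
  step 7. node 6  ⊔preds=⊥  new=4  stable
  step 8. node 7  ⊔preds=⊤  new=⊤  old=⊥  +wl: 
  step 9. node 0  ⊔preds=⊤  new=⊤  stable
  step 10. node 3  ⊔preds=⊤  new=⊤  old=1  +wl: 0,5,7
  step 11. node 0  ⊔preds=⊤  new=⊤  stable
  step 12. node 5  ⊔preds=⊤  new=⊤  stable
  step 13. node 7  ⊔preds=⊤  new=⊤  stable

Least fixpoint reached:
  node 0: ⊤
  node 1: 0
  node 2: ⊤
  node 3: ⊤
  node 4: ⊤
  node 5: ⊤
  node 6: 4
  node 7: ⊤

13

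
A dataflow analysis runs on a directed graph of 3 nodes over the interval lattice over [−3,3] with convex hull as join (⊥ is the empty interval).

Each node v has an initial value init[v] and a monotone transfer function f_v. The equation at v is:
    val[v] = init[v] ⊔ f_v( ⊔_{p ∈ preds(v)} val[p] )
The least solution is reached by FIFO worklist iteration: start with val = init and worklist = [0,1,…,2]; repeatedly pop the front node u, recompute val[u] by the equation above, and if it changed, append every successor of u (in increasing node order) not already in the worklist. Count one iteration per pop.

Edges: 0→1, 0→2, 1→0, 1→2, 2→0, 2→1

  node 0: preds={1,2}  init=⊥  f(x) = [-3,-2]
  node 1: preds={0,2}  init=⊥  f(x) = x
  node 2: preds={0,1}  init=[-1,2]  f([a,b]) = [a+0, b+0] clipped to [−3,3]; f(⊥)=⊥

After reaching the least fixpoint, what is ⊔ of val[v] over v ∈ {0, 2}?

[-3,2]

Worklist (5 pops):
  #1 pop 0: in=[-1,2] → [-3,-2] (was ⊥); enqueue []
  #2 pop 1: in=[-3,2] → [-3,2] (was ⊥); enqueue [0]
  #3 pop 2: in=[-3,2] → [-3,2] (was [-1,2]); enqueue [1]
  #4 pop 0: in=[-3,2] → [-3,-2] (no change)
  #5 pop 1: in=[-3,2] → [-3,2] (no change)

Fixpoint:
  val[0] = [-3,-2]
  val[1] = [-3,2]
  val[2] = [-3,2]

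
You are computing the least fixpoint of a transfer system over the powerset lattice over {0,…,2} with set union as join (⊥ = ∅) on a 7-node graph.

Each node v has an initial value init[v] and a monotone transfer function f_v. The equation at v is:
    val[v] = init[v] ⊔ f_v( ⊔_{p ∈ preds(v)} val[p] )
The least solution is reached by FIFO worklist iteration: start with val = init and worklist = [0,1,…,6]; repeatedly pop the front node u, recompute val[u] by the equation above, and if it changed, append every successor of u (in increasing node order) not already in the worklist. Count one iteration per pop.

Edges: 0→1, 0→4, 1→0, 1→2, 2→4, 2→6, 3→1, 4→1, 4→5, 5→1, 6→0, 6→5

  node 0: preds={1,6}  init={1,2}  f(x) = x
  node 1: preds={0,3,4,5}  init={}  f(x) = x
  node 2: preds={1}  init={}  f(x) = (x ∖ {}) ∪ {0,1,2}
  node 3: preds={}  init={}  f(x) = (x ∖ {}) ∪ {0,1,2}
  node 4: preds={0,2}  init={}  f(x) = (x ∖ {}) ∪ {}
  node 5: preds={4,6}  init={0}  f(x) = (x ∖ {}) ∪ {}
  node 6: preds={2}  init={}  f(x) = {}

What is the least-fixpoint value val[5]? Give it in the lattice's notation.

Trace (10 dequeues):
  [1] u=0 | in {} | out {1,2} | ==
  [2] u=1 | in {0,1,2} | out {0,1,2} | prev {} | push {0}
  [3] u=2 | in {0,1,2} | out {0,1,2} | prev {} | push {}
  [4] u=3 | in {} | out {0,1,2} | prev {} | push {1}
  [5] u=4 | in {0,1,2} | out {0,1,2} | prev {} | push {}
  [6] u=5 | in {0,1,2} | out {0,1,2} | prev {0} | push {}
  [7] u=6 | in {0,1,2} | out {} | ==
  [8] u=0 | in {0,1,2} | out {0,1,2} | prev {1,2} | push {4}
  [9] u=1 | in {0,1,2} | out {0,1,2} | ==
  [10] u=4 | in {0,1,2} | out {0,1,2} | ==

Converged values:
  [0] {0,1,2}
  [1] {0,1,2}
  [2] {0,1,2}
  [3] {0,1,2}
  [4] {0,1,2}
  [5] {0,1,2}
  [6] {}

{0,1,2}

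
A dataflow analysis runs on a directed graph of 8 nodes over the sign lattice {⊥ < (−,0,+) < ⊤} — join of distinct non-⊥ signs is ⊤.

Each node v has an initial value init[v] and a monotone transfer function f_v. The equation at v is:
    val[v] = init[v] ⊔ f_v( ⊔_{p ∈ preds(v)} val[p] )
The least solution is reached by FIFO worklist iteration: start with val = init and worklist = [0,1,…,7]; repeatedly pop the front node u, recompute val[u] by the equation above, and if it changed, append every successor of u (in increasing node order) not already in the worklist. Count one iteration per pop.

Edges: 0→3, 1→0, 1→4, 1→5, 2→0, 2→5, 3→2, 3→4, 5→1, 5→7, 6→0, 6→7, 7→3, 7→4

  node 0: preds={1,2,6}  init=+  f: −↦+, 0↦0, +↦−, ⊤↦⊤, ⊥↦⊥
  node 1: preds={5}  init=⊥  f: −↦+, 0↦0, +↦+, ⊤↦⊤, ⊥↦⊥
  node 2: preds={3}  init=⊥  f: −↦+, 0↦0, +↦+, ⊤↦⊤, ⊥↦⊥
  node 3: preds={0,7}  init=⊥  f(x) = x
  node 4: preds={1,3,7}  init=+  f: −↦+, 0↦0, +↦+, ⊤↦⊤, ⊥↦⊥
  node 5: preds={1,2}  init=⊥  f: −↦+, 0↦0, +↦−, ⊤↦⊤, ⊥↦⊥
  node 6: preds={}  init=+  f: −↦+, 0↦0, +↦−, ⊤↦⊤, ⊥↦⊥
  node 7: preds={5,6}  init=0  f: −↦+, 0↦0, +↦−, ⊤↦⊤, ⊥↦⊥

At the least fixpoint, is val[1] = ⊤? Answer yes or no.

yes

Worklist (18 pops):
  #1 pop 0: in=+ → ⊤ (was +); enqueue []
  #2 pop 1: in=⊥ → ⊥ (no change)
  #3 pop 2: in=⊥ → ⊥ (no change)
  #4 pop 3: in=⊤ → ⊤ (was ⊥); enqueue [2]
  #5 pop 4: in=⊤ → ⊤ (was +); enqueue []
  #6 pop 5: in=⊥ → ⊥ (no change)
  #7 pop 6: in=⊥ → + (no change)
  #8 pop 7: in=+ → ⊤ (was 0); enqueue [3,4]
  #9 pop 2: in=⊤ → ⊤ (was ⊥); enqueue [0,5]
  #10 pop 3: in=⊤ → ⊤ (no change)
  #11 pop 4: in=⊤ → ⊤ (no change)
  #12 pop 0: in=⊤ → ⊤ (no change)
  #13 pop 5: in=⊤ → ⊤ (was ⊥); enqueue [1,7]
  #14 pop 1: in=⊤ → ⊤ (was ⊥); enqueue [0,4,5]
  #15 pop 7: in=⊤ → ⊤ (no change)
  #16 pop 0: in=⊤ → ⊤ (no change)
  #17 pop 4: in=⊤ → ⊤ (no change)
  #18 pop 5: in=⊤ → ⊤ (no change)

Fixpoint:
  val[0] = ⊤
  val[1] = ⊤
  val[2] = ⊤
  val[3] = ⊤
  val[4] = ⊤
  val[5] = ⊤
  val[6] = +
  val[7] = ⊤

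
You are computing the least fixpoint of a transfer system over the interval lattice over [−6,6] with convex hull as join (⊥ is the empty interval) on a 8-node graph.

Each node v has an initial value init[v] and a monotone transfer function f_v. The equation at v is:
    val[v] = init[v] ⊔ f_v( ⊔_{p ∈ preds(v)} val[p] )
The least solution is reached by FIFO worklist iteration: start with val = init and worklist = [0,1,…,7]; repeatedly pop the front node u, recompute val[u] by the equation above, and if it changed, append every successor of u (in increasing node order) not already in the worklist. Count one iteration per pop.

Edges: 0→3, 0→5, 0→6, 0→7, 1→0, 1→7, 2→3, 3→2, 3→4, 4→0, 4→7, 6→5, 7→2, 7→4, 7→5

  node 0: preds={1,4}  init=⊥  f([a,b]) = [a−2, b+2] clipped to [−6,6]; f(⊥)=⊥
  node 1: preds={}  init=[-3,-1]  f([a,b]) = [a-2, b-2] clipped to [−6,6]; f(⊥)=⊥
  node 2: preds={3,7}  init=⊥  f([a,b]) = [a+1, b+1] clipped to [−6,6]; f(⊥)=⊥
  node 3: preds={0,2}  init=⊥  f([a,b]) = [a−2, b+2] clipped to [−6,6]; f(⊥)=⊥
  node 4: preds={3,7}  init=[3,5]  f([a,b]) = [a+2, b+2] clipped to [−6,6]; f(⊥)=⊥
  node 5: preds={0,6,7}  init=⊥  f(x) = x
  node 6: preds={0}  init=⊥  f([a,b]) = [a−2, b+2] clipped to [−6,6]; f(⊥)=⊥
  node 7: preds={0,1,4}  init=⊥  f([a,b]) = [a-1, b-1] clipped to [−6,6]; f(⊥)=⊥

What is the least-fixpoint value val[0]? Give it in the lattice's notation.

[-6,6]

Iteration log — 15 steps:
  step 1. node 0  ⊔preds=[-3,5]  new=[-5,6]  old=⊥  +wl: 
  step 2. node 1  ⊔preds=⊥  new=[-3,-1]  stable
  step 3. node 2  ⊔preds=⊥  new=⊥  stable
  step 4. node 3  ⊔preds=[-5,6]  new=[-6,6]  old=⊥  +wl: 2
  step 5. node 4  ⊔preds=[-6,6]  new=[-4,6]  old=[3,5]  +wl: 0
  step 6. node 5  ⊔preds=[-5,6]  new=[-5,6]  old=⊥  +wl: 
  step 7. node 6  ⊔preds=[-5,6]  new=[-6,6]  old=⊥  +wl: 5
  step 8. node 7  ⊔preds=[-5,6]  new=[-6,5]  old=⊥  +wl: 4
  step 9. node 2  ⊔preds=[-6,6]  new=[-5,6]  old=⊥  +wl: 3
  step 10. node 0  ⊔preds=[-4,6]  new=[-6,6]  old=[-5,6]  +wl: 6,7
  step 11. node 5  ⊔preds=[-6,6]  new=[-6,6]  old=[-5,6]  +wl: 
  step 12. node 4  ⊔preds=[-6,6]  new=[-4,6]  stable
  step 13. node 3  ⊔preds=[-6,6]  new=[-6,6]  stable
  step 14. node 6  ⊔preds=[-6,6]  new=[-6,6]  stable
  step 15. node 7  ⊔preds=[-6,6]  new=[-6,5]  stable

Least fixpoint reached:
  node 0: [-6,6]
  node 1: [-3,-1]
  node 2: [-5,6]
  node 3: [-6,6]
  node 4: [-4,6]
  node 5: [-6,6]
  node 6: [-6,6]
  node 7: [-6,5]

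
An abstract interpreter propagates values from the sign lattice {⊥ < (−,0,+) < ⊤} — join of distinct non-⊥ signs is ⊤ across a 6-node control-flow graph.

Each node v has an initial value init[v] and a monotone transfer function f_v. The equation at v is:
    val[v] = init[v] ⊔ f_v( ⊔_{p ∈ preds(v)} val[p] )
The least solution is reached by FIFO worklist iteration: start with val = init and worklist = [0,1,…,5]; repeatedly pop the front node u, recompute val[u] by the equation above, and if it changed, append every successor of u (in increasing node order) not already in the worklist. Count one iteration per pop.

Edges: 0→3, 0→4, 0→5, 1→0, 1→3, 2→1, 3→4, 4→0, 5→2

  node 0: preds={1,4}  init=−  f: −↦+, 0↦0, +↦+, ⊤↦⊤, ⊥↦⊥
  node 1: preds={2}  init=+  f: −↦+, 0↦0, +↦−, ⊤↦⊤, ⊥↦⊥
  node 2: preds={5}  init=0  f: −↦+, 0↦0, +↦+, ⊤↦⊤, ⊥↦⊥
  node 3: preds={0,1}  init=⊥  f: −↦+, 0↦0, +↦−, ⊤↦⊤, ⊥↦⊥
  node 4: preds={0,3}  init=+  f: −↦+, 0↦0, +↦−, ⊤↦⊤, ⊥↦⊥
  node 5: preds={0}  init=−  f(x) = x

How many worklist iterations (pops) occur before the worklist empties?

9

Worklist (9 pops):
  #1 pop 0: in=+ → ⊤ (was −); enqueue []
  #2 pop 1: in=0 → ⊤ (was +); enqueue [0]
  #3 pop 2: in=− → ⊤ (was 0); enqueue [1]
  #4 pop 3: in=⊤ → ⊤ (was ⊥); enqueue []
  #5 pop 4: in=⊤ → ⊤ (was +); enqueue []
  #6 pop 5: in=⊤ → ⊤ (was −); enqueue [2]
  #7 pop 0: in=⊤ → ⊤ (no change)
  #8 pop 1: in=⊤ → ⊤ (no change)
  #9 pop 2: in=⊤ → ⊤ (no change)

Fixpoint:
  val[0] = ⊤
  val[1] = ⊤
  val[2] = ⊤
  val[3] = ⊤
  val[4] = ⊤
  val[5] = ⊤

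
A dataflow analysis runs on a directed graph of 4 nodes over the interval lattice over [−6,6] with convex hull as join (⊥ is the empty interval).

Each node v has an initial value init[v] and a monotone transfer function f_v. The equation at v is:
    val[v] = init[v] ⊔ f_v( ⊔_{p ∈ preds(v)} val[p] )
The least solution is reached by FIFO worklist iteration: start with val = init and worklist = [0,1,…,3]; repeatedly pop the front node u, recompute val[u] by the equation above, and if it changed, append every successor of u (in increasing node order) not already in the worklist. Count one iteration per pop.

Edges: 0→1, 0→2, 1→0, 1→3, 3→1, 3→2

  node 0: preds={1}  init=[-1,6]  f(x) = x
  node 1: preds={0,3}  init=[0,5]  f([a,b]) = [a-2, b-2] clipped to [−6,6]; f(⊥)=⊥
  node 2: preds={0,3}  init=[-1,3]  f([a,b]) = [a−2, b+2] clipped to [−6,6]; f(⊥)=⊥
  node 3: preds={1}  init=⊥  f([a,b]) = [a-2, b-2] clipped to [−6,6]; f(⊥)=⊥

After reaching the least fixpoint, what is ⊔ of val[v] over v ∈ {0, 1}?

Iteration log — 11 steps:
  step 1. node 0  ⊔preds=[0,5]  new=[-1,6]  stable
  step 2. node 1  ⊔preds=[-1,6]  new=[-3,5]  old=[0,5]  +wl: 0
  step 3. node 2  ⊔preds=[-1,6]  new=[-3,6]  old=[-1,3]  +wl: 
  step 4. node 3  ⊔preds=[-3,5]  new=[-5,3]  old=⊥  +wl: 1,2
  step 5. node 0  ⊔preds=[-3,5]  new=[-3,6]  old=[-1,6]  +wl: 
  step 6. node 1  ⊔preds=[-5,6]  new=[-6,5]  old=[-3,5]  +wl: 0,3
  step 7. node 2  ⊔preds=[-5,6]  new=[-6,6]  old=[-3,6]  +wl: 
  step 8. node 0  ⊔preds=[-6,5]  new=[-6,6]  old=[-3,6]  +wl: 1,2
  step 9. node 3  ⊔preds=[-6,5]  new=[-6,3]  old=[-5,3]  +wl: 
  step 10. node 1  ⊔preds=[-6,6]  new=[-6,5]  stable
  step 11. node 2  ⊔preds=[-6,6]  new=[-6,6]  stable

Least fixpoint reached:
  node 0: [-6,6]
  node 1: [-6,5]
  node 2: [-6,6]
  node 3: [-6,3]

[-6,6]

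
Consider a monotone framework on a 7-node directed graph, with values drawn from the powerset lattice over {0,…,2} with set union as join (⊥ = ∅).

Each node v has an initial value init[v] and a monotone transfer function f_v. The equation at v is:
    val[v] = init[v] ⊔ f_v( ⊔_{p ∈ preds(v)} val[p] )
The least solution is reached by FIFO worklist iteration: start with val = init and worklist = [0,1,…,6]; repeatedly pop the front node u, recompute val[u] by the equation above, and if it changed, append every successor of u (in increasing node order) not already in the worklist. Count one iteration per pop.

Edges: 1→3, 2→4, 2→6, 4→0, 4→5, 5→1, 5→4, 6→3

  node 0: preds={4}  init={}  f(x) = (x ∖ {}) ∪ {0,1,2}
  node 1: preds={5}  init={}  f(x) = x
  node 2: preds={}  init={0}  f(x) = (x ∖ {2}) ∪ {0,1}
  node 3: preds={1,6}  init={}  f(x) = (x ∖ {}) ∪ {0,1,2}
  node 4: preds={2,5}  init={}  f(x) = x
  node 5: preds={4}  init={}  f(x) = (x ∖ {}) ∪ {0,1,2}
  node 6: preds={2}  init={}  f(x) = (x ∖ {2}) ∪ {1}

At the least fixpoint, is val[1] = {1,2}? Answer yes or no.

no

Trace (13 dequeues):
  [1] u=0 | in {} | out {0,1,2} | prev {} | push {}
  [2] u=1 | in {} | out {} | ==
  [3] u=2 | in {} | out {0,1} | prev {0} | push {}
  [4] u=3 | in {} | out {0,1,2} | prev {} | push {}
  [5] u=4 | in {0,1} | out {0,1} | prev {} | push {0}
  [6] u=5 | in {0,1} | out {0,1,2} | prev {} | push {1,4}
  [7] u=6 | in {0,1} | out {0,1} | prev {} | push {3}
  [8] u=0 | in {0,1} | out {0,1,2} | ==
  [9] u=1 | in {0,1,2} | out {0,1,2} | prev {} | push {}
  [10] u=4 | in {0,1,2} | out {0,1,2} | prev {0,1} | push {0,5}
  [11] u=3 | in {0,1,2} | out {0,1,2} | ==
  [12] u=0 | in {0,1,2} | out {0,1,2} | ==
  [13] u=5 | in {0,1,2} | out {0,1,2} | ==

Converged values:
  [0] {0,1,2}
  [1] {0,1,2}
  [2] {0,1}
  [3] {0,1,2}
  [4] {0,1,2}
  [5] {0,1,2}
  [6] {0,1}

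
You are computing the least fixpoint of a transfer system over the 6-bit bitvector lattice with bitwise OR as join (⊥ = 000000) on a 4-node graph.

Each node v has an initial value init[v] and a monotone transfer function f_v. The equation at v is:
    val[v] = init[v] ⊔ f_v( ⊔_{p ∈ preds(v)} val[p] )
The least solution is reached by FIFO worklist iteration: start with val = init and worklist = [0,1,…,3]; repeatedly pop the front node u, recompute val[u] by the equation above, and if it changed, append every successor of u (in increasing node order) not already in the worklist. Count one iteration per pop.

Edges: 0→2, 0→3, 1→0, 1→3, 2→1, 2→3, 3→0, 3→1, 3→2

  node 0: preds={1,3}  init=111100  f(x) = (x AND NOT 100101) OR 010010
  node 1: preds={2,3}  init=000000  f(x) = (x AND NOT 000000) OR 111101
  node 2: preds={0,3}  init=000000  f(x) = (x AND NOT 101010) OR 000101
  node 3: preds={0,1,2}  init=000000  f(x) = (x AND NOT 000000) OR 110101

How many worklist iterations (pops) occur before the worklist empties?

Iteration log — 9 steps:
  step 1. node 0  ⊔preds=000000  new=111110  old=111100  +wl: 
  step 2. node 1  ⊔preds=000000  new=111101  old=000000  +wl: 0
  step 3. node 2  ⊔preds=111110  new=010101  old=000000  +wl: 1
  step 4. node 3  ⊔preds=111111  new=111111  old=000000  +wl: 2
  step 5. node 0  ⊔preds=111111  new=111110  stable
  step 6. node 1  ⊔preds=111111  new=111111  old=111101  +wl: 0,3
  step 7. node 2  ⊔preds=111111  new=010101  stable
  step 8. node 0  ⊔preds=111111  new=111110  stable
  step 9. node 3  ⊔preds=111111  new=111111  stable

Least fixpoint reached:
  node 0: 111110
  node 1: 111111
  node 2: 010101
  node 3: 111111

9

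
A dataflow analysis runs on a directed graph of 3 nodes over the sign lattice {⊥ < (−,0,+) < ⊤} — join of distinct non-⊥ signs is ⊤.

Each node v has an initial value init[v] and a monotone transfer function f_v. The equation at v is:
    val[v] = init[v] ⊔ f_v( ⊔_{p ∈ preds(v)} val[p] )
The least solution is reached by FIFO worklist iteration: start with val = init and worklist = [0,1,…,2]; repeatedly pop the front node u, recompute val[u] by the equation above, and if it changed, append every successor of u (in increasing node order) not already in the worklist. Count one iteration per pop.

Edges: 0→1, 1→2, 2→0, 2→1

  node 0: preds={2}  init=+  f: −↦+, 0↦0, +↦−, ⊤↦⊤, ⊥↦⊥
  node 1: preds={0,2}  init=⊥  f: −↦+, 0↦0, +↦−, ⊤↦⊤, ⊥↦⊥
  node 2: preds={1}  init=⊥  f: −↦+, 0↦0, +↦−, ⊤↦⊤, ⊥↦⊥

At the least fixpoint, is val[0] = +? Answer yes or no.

no

Trace (8 dequeues):
  [1] u=0 | in ⊥ | out + | ==
  [2] u=1 | in + | out − | prev ⊥ | push {}
  [3] u=2 | in − | out + | prev ⊥ | push {0,1}
  [4] u=0 | in + | out ⊤ | prev + | push {}
  [5] u=1 | in ⊤ | out ⊤ | prev − | push {2}
  [6] u=2 | in ⊤ | out ⊤ | prev + | push {0,1}
  [7] u=0 | in ⊤ | out ⊤ | ==
  [8] u=1 | in ⊤ | out ⊤ | ==

Converged values:
  [0] ⊤
  [1] ⊤
  [2] ⊤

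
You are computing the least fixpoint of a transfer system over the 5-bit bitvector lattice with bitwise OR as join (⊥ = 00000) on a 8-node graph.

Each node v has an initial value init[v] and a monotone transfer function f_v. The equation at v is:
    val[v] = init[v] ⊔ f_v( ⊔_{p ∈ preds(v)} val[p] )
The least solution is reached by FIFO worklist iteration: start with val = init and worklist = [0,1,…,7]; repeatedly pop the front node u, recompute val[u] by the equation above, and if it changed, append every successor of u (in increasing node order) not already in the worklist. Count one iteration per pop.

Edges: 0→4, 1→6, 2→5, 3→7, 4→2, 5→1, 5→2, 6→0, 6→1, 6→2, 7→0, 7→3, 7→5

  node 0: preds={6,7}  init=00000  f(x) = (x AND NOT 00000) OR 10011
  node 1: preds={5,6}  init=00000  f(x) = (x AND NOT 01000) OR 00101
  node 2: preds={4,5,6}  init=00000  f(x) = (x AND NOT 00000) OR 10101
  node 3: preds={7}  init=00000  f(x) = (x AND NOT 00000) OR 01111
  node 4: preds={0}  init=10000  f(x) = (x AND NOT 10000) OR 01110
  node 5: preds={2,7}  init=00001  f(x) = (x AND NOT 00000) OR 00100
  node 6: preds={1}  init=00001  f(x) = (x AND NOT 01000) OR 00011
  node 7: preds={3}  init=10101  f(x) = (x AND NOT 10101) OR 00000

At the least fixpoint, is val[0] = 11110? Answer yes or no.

Trace (18 dequeues):
  [1] u=0 | in 10101 | out 10111 | prev 00000 | push {}
  [2] u=1 | in 00001 | out 00101 | prev 00000 | push {}
  [3] u=2 | in 10001 | out 10101 | prev 00000 | push {}
  [4] u=3 | in 10101 | out 11111 | prev 00000 | push {}
  [5] u=4 | in 10111 | out 11111 | prev 10000 | push {2}
  [6] u=5 | in 10101 | out 10101 | prev 00001 | push {1}
  [7] u=6 | in 00101 | out 00111 | prev 00001 | push {0}
  [8] u=7 | in 11111 | out 11111 | prev 10101 | push {3,5}
  [9] u=2 | in 11111 | out 11111 | prev 10101 | push {}
  [10] u=1 | in 10111 | out 10111 | prev 00101 | push {6}
  [11] u=0 | in 11111 | out 11111 | prev 10111 | push {4}
  [12] u=3 | in 11111 | out 11111 | ==
  [13] u=5 | in 11111 | out 11111 | prev 10101 | push {1,2}
  [14] u=6 | in 10111 | out 10111 | prev 00111 | push {0}
  [15] u=4 | in 11111 | out 11111 | ==
  [16] u=1 | in 11111 | out 10111 | ==
  [17] u=2 | in 11111 | out 11111 | ==
  [18] u=0 | in 11111 | out 11111 | ==

Converged values:
  [0] 11111
  [1] 10111
  [2] 11111
  [3] 11111
  [4] 11111
  [5] 11111
  [6] 10111
  [7] 11111

no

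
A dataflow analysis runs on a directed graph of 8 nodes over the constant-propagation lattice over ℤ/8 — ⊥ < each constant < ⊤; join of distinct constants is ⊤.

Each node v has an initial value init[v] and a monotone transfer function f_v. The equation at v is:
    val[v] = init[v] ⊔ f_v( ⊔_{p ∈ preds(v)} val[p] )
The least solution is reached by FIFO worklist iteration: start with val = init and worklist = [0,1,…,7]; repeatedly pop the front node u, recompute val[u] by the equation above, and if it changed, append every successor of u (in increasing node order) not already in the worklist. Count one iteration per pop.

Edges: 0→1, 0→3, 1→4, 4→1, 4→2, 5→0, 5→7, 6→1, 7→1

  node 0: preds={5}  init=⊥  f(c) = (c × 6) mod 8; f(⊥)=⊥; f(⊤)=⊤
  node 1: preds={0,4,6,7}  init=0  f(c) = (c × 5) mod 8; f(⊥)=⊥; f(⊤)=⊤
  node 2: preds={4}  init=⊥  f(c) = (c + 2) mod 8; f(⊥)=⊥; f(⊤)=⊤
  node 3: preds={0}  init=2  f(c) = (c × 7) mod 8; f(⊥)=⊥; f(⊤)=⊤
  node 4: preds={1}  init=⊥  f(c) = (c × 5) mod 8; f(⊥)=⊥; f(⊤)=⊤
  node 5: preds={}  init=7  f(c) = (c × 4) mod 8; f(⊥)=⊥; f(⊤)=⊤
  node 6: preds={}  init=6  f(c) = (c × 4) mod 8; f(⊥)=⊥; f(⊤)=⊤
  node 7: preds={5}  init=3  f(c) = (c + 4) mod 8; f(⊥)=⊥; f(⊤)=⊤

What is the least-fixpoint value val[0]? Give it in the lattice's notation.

2

Iteration log — 10 steps:
  step 1. node 0  ⊔preds=7  new=2  old=⊥  +wl: 
  step 2. node 1  ⊔preds=⊤  new=⊤  old=0  +wl: 
  step 3. node 2  ⊔preds=⊥  new=⊥  stable
  step 4. node 3  ⊔preds=2  new=⊤  old=2  +wl: 
  step 5. node 4  ⊔preds=⊤  new=⊤  old=⊥  +wl: 1,2
  step 6. node 5  ⊔preds=⊥  new=7  stable
  step 7. node 6  ⊔preds=⊥  new=6  stable
  step 8. node 7  ⊔preds=7  new=3  stable
  step 9. node 1  ⊔preds=⊤  new=⊤  stable
  step 10. node 2  ⊔preds=⊤  new=⊤  old=⊥  +wl: 

Least fixpoint reached:
  node 0: 2
  node 1: ⊤
  node 2: ⊤
  node 3: ⊤
  node 4: ⊤
  node 5: 7
  node 6: 6
  node 7: 3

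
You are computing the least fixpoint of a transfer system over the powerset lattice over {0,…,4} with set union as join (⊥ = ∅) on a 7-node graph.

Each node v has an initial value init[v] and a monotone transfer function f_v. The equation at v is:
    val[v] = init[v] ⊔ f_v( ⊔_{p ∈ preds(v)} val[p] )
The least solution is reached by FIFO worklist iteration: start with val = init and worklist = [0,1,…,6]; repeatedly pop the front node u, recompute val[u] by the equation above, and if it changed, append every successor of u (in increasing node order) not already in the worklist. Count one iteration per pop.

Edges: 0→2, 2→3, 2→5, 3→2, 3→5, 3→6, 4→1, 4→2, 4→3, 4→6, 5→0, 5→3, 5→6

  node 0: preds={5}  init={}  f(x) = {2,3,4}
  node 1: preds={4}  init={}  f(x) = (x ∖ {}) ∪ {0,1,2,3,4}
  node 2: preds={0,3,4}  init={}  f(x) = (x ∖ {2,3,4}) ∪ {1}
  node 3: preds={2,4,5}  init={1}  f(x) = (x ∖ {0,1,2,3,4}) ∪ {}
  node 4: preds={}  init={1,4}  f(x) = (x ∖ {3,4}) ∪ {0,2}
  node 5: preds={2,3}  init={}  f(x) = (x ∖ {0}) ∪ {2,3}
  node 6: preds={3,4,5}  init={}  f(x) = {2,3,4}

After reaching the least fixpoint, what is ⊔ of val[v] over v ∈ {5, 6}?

Iteration log — 12 steps:
  step 1. node 0  ⊔preds={}  new={2,3,4}  old={}  +wl: 
  step 2. node 1  ⊔preds={1,4}  new={0,1,2,3,4}  old={}  +wl: 
  step 3. node 2  ⊔preds={1,2,3,4}  new={1}  old={}  +wl: 
  step 4. node 3  ⊔preds={1,4}  new={1}  stable
  step 5. node 4  ⊔preds={}  new={0,1,2,4}  old={1,4}  +wl: 1,2,3
  step 6. node 5  ⊔preds={1}  new={1,2,3}  old={}  +wl: 0
  step 7. node 6  ⊔preds={0,1,2,3,4}  new={2,3,4}  old={}  +wl: 
  step 8. node 1  ⊔preds={0,1,2,4}  new={0,1,2,3,4}  stable
  step 9. node 2  ⊔preds={0,1,2,3,4}  new={0,1}  old={1}  +wl: 5
  step 10. node 3  ⊔preds={0,1,2,3,4}  new={1}  stable
  step 11. node 0  ⊔preds={1,2,3}  new={2,3,4}  stable
  step 12. node 5  ⊔preds={0,1}  new={1,2,3}  stable

Least fixpoint reached:
  node 0: {2,3,4}
  node 1: {0,1,2,3,4}
  node 2: {0,1}
  node 3: {1}
  node 4: {0,1,2,4}
  node 5: {1,2,3}
  node 6: {2,3,4}

{1,2,3,4}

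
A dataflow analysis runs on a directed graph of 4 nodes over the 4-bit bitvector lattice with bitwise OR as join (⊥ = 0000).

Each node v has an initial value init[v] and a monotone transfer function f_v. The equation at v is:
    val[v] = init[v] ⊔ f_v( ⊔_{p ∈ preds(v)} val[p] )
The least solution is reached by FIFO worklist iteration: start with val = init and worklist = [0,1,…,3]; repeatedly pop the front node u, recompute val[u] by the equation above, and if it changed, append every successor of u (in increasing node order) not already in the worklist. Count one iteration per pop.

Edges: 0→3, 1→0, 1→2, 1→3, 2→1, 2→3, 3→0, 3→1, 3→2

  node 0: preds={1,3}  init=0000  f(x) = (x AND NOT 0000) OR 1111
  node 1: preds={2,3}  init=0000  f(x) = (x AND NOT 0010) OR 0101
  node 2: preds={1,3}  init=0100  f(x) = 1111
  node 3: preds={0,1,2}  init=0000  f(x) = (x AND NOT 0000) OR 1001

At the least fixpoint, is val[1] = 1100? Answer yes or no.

Trace (9 dequeues):
  [1] u=0 | in 0000 | out 1111 | prev 0000 | push {}
  [2] u=1 | in 0100 | out 0101 | prev 0000 | push {0}
  [3] u=2 | in 0101 | out 1111 | prev 0100 | push {1}
  [4] u=3 | in 1111 | out 1111 | prev 0000 | push {2}
  [5] u=0 | in 1111 | out 1111 | ==
  [6] u=1 | in 1111 | out 1101 | prev 0101 | push {0,3}
  [7] u=2 | in 1111 | out 1111 | ==
  [8] u=0 | in 1111 | out 1111 | ==
  [9] u=3 | in 1111 | out 1111 | ==

Converged values:
  [0] 1111
  [1] 1101
  [2] 1111
  [3] 1111

no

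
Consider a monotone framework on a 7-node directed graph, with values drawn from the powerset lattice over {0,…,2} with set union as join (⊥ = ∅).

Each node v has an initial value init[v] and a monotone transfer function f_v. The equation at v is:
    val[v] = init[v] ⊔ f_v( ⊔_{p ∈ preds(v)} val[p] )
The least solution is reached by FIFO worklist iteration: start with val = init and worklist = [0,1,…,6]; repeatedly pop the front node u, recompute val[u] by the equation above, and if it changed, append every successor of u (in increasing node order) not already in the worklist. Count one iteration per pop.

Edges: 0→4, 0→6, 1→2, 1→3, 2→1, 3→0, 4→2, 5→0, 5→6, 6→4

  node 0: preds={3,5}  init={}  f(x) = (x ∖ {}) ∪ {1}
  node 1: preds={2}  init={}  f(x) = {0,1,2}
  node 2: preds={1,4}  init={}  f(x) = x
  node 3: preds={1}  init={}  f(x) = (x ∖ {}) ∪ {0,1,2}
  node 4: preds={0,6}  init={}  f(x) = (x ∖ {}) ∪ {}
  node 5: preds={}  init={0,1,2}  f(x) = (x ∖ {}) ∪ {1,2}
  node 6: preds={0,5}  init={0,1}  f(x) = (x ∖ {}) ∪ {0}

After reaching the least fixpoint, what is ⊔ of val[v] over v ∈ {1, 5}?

{0,1,2}

Iteration log — 11 steps:
  step 1. node 0  ⊔preds={0,1,2}  new={0,1,2}  old={}  +wl: 
  step 2. node 1  ⊔preds={}  new={0,1,2}  old={}  +wl: 
  step 3. node 2  ⊔preds={0,1,2}  new={0,1,2}  old={}  +wl: 1
  step 4. node 3  ⊔preds={0,1,2}  new={0,1,2}  old={}  +wl: 0
  step 5. node 4  ⊔preds={0,1,2}  new={0,1,2}  old={}  +wl: 2
  step 6. node 5  ⊔preds={}  new={0,1,2}  stable
  step 7. node 6  ⊔preds={0,1,2}  new={0,1,2}  old={0,1}  +wl: 4
  step 8. node 1  ⊔preds={0,1,2}  new={0,1,2}  stable
  step 9. node 0  ⊔preds={0,1,2}  new={0,1,2}  stable
  step 10. node 2  ⊔preds={0,1,2}  new={0,1,2}  stable
  step 11. node 4  ⊔preds={0,1,2}  new={0,1,2}  stable

Least fixpoint reached:
  node 0: {0,1,2}
  node 1: {0,1,2}
  node 2: {0,1,2}
  node 3: {0,1,2}
  node 4: {0,1,2}
  node 5: {0,1,2}
  node 6: {0,1,2}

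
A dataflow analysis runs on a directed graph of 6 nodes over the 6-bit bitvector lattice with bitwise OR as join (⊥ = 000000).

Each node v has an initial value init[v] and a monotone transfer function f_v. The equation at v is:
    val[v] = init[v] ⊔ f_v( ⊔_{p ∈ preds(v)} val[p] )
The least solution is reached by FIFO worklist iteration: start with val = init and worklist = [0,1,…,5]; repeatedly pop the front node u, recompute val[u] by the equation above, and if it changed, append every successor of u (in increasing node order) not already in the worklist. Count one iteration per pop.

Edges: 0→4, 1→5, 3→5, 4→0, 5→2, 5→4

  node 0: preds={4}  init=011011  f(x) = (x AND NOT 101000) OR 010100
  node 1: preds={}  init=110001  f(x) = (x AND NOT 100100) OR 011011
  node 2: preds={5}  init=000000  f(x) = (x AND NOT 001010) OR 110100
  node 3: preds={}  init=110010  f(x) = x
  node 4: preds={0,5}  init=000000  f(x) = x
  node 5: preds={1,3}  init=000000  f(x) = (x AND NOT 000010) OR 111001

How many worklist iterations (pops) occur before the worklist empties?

Iteration log — 10 steps:
  step 1. node 0  ⊔preds=000000  new=011111  old=011011  +wl: 
  step 2. node 1  ⊔preds=000000  new=111011  old=110001  +wl: 
  step 3. node 2  ⊔preds=000000  new=110100  old=000000  +wl: 
  step 4. node 3  ⊔preds=000000  new=110010  stable
  step 5. node 4  ⊔preds=011111  new=011111  old=000000  +wl: 0
  step 6. node 5  ⊔preds=111011  new=111001  old=000000  +wl: 2,4
  step 7. node 0  ⊔preds=011111  new=011111  stable
  step 8. node 2  ⊔preds=111001  new=110101  old=110100  +wl: 
  step 9. node 4  ⊔preds=111111  new=111111  old=011111  +wl: 0
  step 10. node 0  ⊔preds=111111  new=011111  stable

Least fixpoint reached:
  node 0: 011111
  node 1: 111011
  node 2: 110101
  node 3: 110010
  node 4: 111111
  node 5: 111001

10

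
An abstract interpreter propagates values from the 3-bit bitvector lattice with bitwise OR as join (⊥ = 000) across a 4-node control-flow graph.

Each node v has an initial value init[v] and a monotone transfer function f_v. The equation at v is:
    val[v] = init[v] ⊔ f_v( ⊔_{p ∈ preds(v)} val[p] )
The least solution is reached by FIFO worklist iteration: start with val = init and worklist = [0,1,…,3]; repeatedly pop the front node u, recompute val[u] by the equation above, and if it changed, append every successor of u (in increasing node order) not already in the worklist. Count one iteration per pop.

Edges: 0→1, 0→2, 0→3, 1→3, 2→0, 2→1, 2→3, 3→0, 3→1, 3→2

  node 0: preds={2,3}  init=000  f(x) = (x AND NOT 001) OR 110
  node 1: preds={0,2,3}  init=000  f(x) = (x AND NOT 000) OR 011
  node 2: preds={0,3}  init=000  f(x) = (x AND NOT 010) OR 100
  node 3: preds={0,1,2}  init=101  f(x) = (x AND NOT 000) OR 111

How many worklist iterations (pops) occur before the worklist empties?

7

Worklist (7 pops):
  #1 pop 0: in=101 → 110 (was 000); enqueue []
  #2 pop 1: in=111 → 111 (was 000); enqueue []
  #3 pop 2: in=111 → 101 (was 000); enqueue [0,1]
  #4 pop 3: in=111 → 111 (was 101); enqueue [2]
  #5 pop 0: in=111 → 110 (no change)
  #6 pop 1: in=111 → 111 (no change)
  #7 pop 2: in=111 → 101 (no change)

Fixpoint:
  val[0] = 110
  val[1] = 111
  val[2] = 101
  val[3] = 111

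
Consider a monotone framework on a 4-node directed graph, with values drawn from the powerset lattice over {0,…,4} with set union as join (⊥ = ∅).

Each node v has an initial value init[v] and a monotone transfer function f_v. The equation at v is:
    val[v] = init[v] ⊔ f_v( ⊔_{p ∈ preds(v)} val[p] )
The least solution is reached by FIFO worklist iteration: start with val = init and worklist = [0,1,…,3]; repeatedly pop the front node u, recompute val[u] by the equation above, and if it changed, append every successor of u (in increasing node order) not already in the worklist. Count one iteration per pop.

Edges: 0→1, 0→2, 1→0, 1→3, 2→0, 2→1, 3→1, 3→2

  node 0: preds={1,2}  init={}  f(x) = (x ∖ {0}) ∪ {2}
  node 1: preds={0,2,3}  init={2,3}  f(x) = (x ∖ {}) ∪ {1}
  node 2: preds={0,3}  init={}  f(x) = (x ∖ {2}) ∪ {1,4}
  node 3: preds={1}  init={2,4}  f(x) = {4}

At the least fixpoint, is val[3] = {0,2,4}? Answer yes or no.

Worklist (7 pops):
  #1 pop 0: in={2,3} → {2,3} (was {}); enqueue []
  #2 pop 1: in={2,3,4} → {1,2,3,4} (was {2,3}); enqueue [0]
  #3 pop 2: in={2,3,4} → {1,3,4} (was {}); enqueue [1]
  #4 pop 3: in={1,2,3,4} → {2,4} (no change)
  #5 pop 0: in={1,2,3,4} → {1,2,3,4} (was {2,3}); enqueue [2]
  #6 pop 1: in={1,2,3,4} → {1,2,3,4} (no change)
  #7 pop 2: in={1,2,3,4} → {1,3,4} (no change)

Fixpoint:
  val[0] = {1,2,3,4}
  val[1] = {1,2,3,4}
  val[2] = {1,3,4}
  val[3] = {2,4}

no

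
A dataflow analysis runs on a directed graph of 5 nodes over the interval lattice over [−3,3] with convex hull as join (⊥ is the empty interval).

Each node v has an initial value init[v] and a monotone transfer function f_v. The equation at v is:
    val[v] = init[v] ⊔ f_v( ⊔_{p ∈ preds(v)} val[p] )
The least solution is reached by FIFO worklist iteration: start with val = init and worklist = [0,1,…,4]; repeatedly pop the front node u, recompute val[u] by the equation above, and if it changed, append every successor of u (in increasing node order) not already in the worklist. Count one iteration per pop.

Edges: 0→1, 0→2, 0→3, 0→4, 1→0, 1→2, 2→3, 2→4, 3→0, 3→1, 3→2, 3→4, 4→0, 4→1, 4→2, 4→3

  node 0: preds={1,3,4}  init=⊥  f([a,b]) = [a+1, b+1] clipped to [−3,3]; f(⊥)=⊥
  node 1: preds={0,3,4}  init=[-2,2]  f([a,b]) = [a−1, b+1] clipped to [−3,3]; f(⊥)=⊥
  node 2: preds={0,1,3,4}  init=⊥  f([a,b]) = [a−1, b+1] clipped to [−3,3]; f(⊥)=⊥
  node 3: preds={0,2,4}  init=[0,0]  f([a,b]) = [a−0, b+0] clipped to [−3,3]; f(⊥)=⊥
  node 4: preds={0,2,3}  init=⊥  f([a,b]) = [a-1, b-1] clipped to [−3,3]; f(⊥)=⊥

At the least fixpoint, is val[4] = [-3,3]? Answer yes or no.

Trace (11 dequeues):
  [1] u=0 | in [-2,2] | out [-1,3] | prev ⊥ | push {}
  [2] u=1 | in [-1,3] | out [-2,3] | prev [-2,2] | push {0}
  [3] u=2 | in [-2,3] | out [-3,3] | prev ⊥ | push {}
  [4] u=3 | in [-3,3] | out [-3,3] | prev [0,0] | push {1,2}
  [5] u=4 | in [-3,3] | out [-3,2] | prev ⊥ | push {3}
  [6] u=0 | in [-3,3] | out [-2,3] | prev [-1,3] | push {4}
  [7] u=1 | in [-3,3] | out [-3,3] | prev [-2,3] | push {0}
  [8] u=2 | in [-3,3] | out [-3,3] | ==
  [9] u=3 | in [-3,3] | out [-3,3] | ==
  [10] u=4 | in [-3,3] | out [-3,2] | ==
  [11] u=0 | in [-3,3] | out [-2,3] | ==

Converged values:
  [0] [-2,3]
  [1] [-3,3]
  [2] [-3,3]
  [3] [-3,3]
  [4] [-3,2]

no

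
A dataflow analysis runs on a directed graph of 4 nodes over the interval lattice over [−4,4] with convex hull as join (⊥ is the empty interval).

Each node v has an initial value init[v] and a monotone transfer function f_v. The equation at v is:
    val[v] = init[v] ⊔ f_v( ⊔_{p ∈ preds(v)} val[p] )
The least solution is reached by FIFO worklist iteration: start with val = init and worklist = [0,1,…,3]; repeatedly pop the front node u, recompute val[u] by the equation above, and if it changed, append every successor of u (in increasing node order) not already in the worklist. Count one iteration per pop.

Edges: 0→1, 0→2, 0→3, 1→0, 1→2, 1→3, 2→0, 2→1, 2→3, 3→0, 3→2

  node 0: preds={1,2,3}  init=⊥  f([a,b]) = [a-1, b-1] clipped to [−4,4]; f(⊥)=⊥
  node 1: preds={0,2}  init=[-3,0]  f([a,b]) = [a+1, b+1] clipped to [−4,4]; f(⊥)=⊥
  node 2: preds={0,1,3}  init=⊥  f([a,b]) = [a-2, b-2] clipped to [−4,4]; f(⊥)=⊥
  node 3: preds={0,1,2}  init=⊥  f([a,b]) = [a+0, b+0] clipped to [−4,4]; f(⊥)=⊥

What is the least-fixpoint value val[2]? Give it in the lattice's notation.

Trace (7 dequeues):
  [1] u=0 | in [-3,0] | out [-4,-1] | prev ⊥ | push {}
  [2] u=1 | in [-4,-1] | out [-3,0] | ==
  [3] u=2 | in [-4,0] | out [-4,-2] | prev ⊥ | push {0,1}
  [4] u=3 | in [-4,0] | out [-4,0] | prev ⊥ | push {2}
  [5] u=0 | in [-4,0] | out [-4,-1] | ==
  [6] u=1 | in [-4,-1] | out [-3,0] | ==
  [7] u=2 | in [-4,0] | out [-4,-2] | ==

Converged values:
  [0] [-4,-1]
  [1] [-3,0]
  [2] [-4,-2]
  [3] [-4,0]

[-4,-2]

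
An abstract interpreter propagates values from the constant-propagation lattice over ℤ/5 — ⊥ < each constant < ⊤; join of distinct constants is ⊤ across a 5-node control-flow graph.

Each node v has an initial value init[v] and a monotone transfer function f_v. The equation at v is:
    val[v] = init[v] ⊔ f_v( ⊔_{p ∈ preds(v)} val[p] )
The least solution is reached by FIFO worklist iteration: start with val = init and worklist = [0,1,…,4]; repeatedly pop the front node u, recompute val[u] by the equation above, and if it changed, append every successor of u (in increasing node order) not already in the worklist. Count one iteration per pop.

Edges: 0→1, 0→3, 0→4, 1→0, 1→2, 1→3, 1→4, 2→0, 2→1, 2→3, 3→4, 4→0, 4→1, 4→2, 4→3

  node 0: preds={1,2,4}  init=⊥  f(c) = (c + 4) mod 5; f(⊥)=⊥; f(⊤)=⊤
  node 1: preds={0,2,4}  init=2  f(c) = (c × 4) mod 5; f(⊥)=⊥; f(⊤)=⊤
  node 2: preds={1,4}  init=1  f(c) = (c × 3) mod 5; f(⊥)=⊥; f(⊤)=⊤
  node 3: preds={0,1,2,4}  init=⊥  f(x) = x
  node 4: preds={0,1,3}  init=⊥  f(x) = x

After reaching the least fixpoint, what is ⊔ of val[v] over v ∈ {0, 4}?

⊤

Worklist (9 pops):
  #1 pop 0: in=⊤ → ⊤ (was ⊥); enqueue []
  #2 pop 1: in=⊤ → ⊤ (was 2); enqueue [0]
  #3 pop 2: in=⊤ → ⊤ (was 1); enqueue [1]
  #4 pop 3: in=⊤ → ⊤ (was ⊥); enqueue []
  #5 pop 4: in=⊤ → ⊤ (was ⊥); enqueue [2,3]
  #6 pop 0: in=⊤ → ⊤ (no change)
  #7 pop 1: in=⊤ → ⊤ (no change)
  #8 pop 2: in=⊤ → ⊤ (no change)
  #9 pop 3: in=⊤ → ⊤ (no change)

Fixpoint:
  val[0] = ⊤
  val[1] = ⊤
  val[2] = ⊤
  val[3] = ⊤
  val[4] = ⊤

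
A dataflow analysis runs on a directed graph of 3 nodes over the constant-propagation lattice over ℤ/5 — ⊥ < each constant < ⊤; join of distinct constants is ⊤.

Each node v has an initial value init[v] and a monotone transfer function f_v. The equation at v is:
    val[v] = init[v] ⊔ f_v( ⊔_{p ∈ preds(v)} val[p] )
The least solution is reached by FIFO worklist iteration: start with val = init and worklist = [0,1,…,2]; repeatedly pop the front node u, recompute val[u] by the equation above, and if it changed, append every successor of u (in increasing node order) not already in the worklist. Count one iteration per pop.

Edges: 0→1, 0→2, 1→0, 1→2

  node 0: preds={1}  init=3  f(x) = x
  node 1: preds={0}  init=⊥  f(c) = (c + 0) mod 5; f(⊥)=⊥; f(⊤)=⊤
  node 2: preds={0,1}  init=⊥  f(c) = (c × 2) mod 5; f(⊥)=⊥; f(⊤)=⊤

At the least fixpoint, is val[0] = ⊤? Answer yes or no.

no

Iteration log — 4 steps:
  step 1. node 0  ⊔preds=⊥  new=3  stable
  step 2. node 1  ⊔preds=3  new=3  old=⊥  +wl: 0
  step 3. node 2  ⊔preds=3  new=1  old=⊥  +wl: 
  step 4. node 0  ⊔preds=3  new=3  stable

Least fixpoint reached:
  node 0: 3
  node 1: 3
  node 2: 1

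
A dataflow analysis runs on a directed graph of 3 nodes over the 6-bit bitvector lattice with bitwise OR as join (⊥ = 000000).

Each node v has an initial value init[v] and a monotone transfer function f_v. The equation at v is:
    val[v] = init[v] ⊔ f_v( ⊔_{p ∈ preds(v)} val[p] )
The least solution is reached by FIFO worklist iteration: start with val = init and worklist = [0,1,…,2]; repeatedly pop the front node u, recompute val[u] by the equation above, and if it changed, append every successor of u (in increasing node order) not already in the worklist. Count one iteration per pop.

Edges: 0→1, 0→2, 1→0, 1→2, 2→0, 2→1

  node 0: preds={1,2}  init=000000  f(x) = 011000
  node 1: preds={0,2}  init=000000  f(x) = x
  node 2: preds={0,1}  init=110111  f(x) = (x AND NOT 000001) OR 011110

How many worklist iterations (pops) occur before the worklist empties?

5

Worklist (5 pops):
  #1 pop 0: in=110111 → 011000 (was 000000); enqueue []
  #2 pop 1: in=111111 → 111111 (was 000000); enqueue [0]
  #3 pop 2: in=111111 → 111111 (was 110111); enqueue [1]
  #4 pop 0: in=111111 → 011000 (no change)
  #5 pop 1: in=111111 → 111111 (no change)

Fixpoint:
  val[0] = 011000
  val[1] = 111111
  val[2] = 111111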